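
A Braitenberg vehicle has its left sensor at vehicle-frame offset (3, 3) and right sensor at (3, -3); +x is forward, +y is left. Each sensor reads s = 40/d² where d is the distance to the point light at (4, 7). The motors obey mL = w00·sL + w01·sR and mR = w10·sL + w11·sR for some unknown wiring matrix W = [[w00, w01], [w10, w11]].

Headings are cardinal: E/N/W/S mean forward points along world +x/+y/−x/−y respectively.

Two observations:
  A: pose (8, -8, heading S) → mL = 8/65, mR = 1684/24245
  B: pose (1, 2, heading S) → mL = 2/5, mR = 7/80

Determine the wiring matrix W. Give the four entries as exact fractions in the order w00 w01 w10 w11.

0 1 -1/2 1

obs A: pose=(8,-8,S) → sL=40/373, sR=8/65, mL=8/65, mR=1684/24245
obs B: pose=(1,2,S) → sL=5/8, sR=2/5, mL=2/5, mR=7/80
sensor matrix S = [[40/373, 8/65], [5/8, 2/5]]; det S = -165/4849
solve [mL_A; mL_B] = S·[w00; w01] and [mR_A; mR_B] = S·[w10; w11]:
  w00 = 0, w01 = 1, w10 = -1/2, w11 = 1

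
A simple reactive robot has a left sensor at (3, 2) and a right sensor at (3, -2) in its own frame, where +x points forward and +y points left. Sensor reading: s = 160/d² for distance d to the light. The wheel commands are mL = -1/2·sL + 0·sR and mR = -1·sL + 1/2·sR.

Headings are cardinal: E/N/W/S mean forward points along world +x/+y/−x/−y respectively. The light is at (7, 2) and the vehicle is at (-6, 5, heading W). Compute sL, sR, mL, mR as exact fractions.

left sensor world pos  = (-9, 3); dL² = 257
right sensor world pos = (-9, 7); dR² = 281
sL = 160/257 = 160/257
sR = 160/281 = 160/281
mL = -1/2·sL + 0·sR = -80/257
mR = -1·sL + 1/2·sR = -24400/72217

160/257 160/281 -80/257 -24400/72217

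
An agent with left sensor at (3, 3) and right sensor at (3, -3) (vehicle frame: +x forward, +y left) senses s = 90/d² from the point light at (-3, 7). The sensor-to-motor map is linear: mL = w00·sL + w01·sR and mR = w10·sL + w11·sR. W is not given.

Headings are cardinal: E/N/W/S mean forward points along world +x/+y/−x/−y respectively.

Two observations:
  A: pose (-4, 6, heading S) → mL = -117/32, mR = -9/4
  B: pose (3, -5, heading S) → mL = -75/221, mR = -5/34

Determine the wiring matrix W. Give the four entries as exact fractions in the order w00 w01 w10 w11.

-1/2 -1/2 -1/2 0

obs A: pose=(-4,6,S) → sL=9/2, sR=45/16, mL=-117/32, mR=-9/4
obs B: pose=(3,-5,S) → sL=5/17, sR=5/13, mL=-75/221, mR=-5/34
sensor matrix S = [[9/2, 45/16], [5/17, 5/13]]; det S = 3195/3536
solve [mL_A; mL_B] = S·[w00; w01] and [mR_A; mR_B] = S·[w10; w11]:
  w00 = -1/2, w01 = -1/2, w10 = -1/2, w11 = 0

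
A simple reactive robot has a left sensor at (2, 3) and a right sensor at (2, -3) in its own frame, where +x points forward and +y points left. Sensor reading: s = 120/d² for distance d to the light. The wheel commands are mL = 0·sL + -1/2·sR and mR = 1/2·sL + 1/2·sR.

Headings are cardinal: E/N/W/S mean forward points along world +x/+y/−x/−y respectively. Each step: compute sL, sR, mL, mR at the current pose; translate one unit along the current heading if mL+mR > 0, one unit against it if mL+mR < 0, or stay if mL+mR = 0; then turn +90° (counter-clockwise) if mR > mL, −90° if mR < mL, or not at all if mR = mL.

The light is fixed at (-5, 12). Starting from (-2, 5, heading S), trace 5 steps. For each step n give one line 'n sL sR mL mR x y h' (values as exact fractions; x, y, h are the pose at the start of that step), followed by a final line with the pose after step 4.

0 40/39 40/27 -20/27 440/351 -2 5 S
1 12/5 60/73 -30/73 588/365 -2 4 E
2 120/37 24/17 -12/17 1464/629 -1 4 N
3 15/13 6 -3 93/26 -1 5 W
4 40/39 40/27 -20/27 440/351 -2 5 S
final -2 4 E

n=0: pose=(-2,5,S); sL=40/39, sR=40/27; mL=-20/27, mR=440/351; mL+mR=20/39 → advance +1; mR−mL=700/351 → turn +1·90°
n=1: pose=(-2,4,E); sL=12/5, sR=60/73; mL=-30/73, mR=588/365; mL+mR=6/5 → advance +1; mR−mL=738/365 → turn +1·90°
n=2: pose=(-1,4,N); sL=120/37, sR=24/17; mL=-12/17, mR=1464/629; mL+mR=60/37 → advance +1; mR−mL=1908/629 → turn +1·90°
n=3: pose=(-1,5,W); sL=15/13, sR=6; mL=-3, mR=93/26; mL+mR=15/26 → advance +1; mR−mL=171/26 → turn +1·90°
n=4: pose=(-2,5,S); sL=40/39, sR=40/27; mL=-20/27, mR=440/351; mL+mR=20/39 → advance +1; mR−mL=700/351 → turn +1·90°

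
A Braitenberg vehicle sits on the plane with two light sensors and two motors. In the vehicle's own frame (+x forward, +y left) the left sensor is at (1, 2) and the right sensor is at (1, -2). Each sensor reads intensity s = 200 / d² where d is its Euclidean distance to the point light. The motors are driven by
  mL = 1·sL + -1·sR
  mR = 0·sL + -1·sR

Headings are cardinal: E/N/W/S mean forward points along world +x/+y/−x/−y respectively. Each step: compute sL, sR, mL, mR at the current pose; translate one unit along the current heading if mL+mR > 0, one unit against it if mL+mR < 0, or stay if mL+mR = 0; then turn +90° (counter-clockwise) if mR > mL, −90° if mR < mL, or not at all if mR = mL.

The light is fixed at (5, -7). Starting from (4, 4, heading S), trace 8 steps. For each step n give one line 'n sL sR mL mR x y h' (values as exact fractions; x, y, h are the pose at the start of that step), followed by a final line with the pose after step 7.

0 200/101 200/109 1600/11009 -200/109 4 4 S
1 25/13 1 12/13 -1 4 5 W
2 200/173 200/173 0 -200/173 5 5 N
3 20/17 100/41 -880/697 -100/41 5 4 E
4 200/101 200/109 1600/11009 -200/109 4 4 S
5 25/13 1 12/13 -1 4 5 W
6 200/173 200/173 0 -200/173 5 5 N
7 20/17 100/41 -880/697 -100/41 5 4 E
final 4 4 S

n=0: pose=(4,4,S); sL=200/101, sR=200/109; mL=1600/11009, mR=-200/109; mL+mR=-18600/11009 → advance -1; mR−mL=-200/101 → turn -1·90°
n=1: pose=(4,5,W); sL=25/13, sR=1; mL=12/13, mR=-1; mL+mR=-1/13 → advance -1; mR−mL=-25/13 → turn -1·90°
n=2: pose=(5,5,N); sL=200/173, sR=200/173; mL=0, mR=-200/173; mL+mR=-200/173 → advance -1; mR−mL=-200/173 → turn -1·90°
n=3: pose=(5,4,E); sL=20/17, sR=100/41; mL=-880/697, mR=-100/41; mL+mR=-2580/697 → advance -1; mR−mL=-20/17 → turn -1·90°
n=4: pose=(4,4,S); sL=200/101, sR=200/109; mL=1600/11009, mR=-200/109; mL+mR=-18600/11009 → advance -1; mR−mL=-200/101 → turn -1·90°
n=5: pose=(4,5,W); sL=25/13, sR=1; mL=12/13, mR=-1; mL+mR=-1/13 → advance -1; mR−mL=-25/13 → turn -1·90°
n=6: pose=(5,5,N); sL=200/173, sR=200/173; mL=0, mR=-200/173; mL+mR=-200/173 → advance -1; mR−mL=-200/173 → turn -1·90°
n=7: pose=(5,4,E); sL=20/17, sR=100/41; mL=-880/697, mR=-100/41; mL+mR=-2580/697 → advance -1; mR−mL=-20/17 → turn -1·90°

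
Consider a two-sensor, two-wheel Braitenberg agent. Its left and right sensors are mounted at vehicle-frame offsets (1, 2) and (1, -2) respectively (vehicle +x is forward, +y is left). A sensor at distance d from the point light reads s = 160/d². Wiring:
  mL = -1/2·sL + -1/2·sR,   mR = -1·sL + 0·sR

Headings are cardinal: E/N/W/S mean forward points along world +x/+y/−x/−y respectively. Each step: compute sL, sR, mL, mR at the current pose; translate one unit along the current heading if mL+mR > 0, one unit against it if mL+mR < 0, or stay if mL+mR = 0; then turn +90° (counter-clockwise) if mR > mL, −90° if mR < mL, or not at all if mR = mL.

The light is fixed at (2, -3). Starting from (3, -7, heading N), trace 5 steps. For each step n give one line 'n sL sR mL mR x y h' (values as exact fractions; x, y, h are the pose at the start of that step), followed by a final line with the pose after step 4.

n=0: pose=(3,-7,N); sL=16, sR=80/9; mL=-112/9, mR=-16; mL+mR=-256/9 → advance -1; mR−mL=-32/9 → turn -1·90°
n=1: pose=(3,-8,E); sL=160/13, sR=160/53; mL=-5280/689, mR=-160/13; mL+mR=-13760/689 → advance -1; mR−mL=-3200/689 → turn -1·90°
n=2: pose=(2,-8,S); sL=4, sR=4; mL=-4, mR=-4; mL+mR=-8 → advance -1; mR−mL=0 → turn +0·90°
n=3: pose=(2,-7,S); sL=160/29, sR=160/29; mL=-160/29, mR=-160/29; mL+mR=-320/29 → advance -1; mR−mL=0 → turn +0·90°
n=4: pose=(2,-6,S); sL=8, sR=8; mL=-8, mR=-8; mL+mR=-16 → advance -1; mR−mL=0 → turn +0·90°

0 16 80/9 -112/9 -16 3 -7 N
1 160/13 160/53 -5280/689 -160/13 3 -8 E
2 4 4 -4 -4 2 -8 S
3 160/29 160/29 -160/29 -160/29 2 -7 S
4 8 8 -8 -8 2 -6 S
final 2 -5 S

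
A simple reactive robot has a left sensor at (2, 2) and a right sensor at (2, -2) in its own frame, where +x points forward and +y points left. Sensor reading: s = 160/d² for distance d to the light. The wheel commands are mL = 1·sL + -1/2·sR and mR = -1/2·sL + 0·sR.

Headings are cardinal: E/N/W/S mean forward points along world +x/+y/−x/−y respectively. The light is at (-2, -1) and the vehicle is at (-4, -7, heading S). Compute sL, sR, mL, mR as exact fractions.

left sensor world pos  = (-2, -9); dL² = 64
right sensor world pos = (-6, -9); dR² = 80
sL = 160/64 = 5/2
sR = 160/80 = 2
mL = 1·sL + -1/2·sR = 3/2
mR = -1/2·sL + 0·sR = -5/4

5/2 2 3/2 -5/4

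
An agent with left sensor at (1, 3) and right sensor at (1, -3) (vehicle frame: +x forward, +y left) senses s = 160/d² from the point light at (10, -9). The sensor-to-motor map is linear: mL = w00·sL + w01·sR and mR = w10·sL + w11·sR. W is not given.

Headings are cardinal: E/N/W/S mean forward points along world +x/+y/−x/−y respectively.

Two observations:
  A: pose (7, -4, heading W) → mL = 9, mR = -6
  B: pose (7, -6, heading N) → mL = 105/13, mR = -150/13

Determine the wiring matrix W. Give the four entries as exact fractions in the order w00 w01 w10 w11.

obs A: pose=(7,-4,W) → sL=8, sR=2, mL=9, mR=-6
obs B: pose=(7,-6,N) → sL=40/13, sR=10, mL=105/13, mR=-150/13
sensor matrix S = [[8, 2], [40/13, 10]]; det S = 960/13
solve [mL_A; mL_B] = S·[w00; w01] and [mR_A; mR_B] = S·[w10; w11]:
  w00 = 1, w01 = 1/2, w10 = -1/2, w11 = -1

1 1/2 -1/2 -1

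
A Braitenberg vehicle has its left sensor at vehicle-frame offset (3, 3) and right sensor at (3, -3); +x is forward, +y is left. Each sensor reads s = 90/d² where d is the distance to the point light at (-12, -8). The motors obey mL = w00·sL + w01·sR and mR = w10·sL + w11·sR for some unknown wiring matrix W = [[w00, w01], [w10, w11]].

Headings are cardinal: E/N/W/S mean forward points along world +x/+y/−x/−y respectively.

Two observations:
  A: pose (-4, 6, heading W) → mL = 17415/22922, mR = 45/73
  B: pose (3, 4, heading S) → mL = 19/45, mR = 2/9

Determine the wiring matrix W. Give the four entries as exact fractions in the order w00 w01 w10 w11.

obs A: pose=(-4,6,W) → sL=45/73, sR=45/157, mL=17415/22922, mR=45/73
obs B: pose=(3,4,S) → sL=2/9, sR=2/5, mL=19/45, mR=2/9
sensor matrix S = [[45/73, 45/157], [2/9, 2/5]]; det S = 2096/11461
solve [mL_A; mL_B] = S·[w00; w01] and [mR_A; mR_B] = S·[w10; w11]:
  w00 = 1, w01 = 1/2, w10 = 1, w11 = 0

1 1/2 1 0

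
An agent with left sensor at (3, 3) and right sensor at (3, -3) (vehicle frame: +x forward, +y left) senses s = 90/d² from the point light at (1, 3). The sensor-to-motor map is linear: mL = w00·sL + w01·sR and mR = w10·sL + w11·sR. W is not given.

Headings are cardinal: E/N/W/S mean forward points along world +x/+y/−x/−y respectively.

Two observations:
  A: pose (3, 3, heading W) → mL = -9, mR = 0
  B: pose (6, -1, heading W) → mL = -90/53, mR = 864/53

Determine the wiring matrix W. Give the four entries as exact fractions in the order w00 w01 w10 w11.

obs A: pose=(3,3,W) → sL=9, sR=9, mL=-9, mR=0
obs B: pose=(6,-1,W) → sL=90/53, sR=18, mL=-90/53, mR=864/53
sensor matrix S = [[9, 9], [90/53, 18]]; det S = 7776/53
solve [mL_A; mL_B] = S·[w00; w01] and [mR_A; mR_B] = S·[w10; w11]:
  w00 = -1, w01 = 0, w10 = -1, w11 = 1

-1 0 -1 1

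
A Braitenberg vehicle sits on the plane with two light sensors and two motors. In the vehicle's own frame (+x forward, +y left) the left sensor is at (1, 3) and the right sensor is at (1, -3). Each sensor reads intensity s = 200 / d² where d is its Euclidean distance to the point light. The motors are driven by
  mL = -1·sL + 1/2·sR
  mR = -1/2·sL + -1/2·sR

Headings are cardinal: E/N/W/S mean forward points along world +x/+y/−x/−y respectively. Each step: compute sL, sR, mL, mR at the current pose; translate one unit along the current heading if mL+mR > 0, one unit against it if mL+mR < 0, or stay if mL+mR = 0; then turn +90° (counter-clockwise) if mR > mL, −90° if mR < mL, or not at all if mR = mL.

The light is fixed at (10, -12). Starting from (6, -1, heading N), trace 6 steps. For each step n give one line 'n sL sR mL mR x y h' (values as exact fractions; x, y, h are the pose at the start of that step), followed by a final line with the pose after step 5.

n=0: pose=(6,-1,N); sL=200/193, sR=40/29; mL=-1940/5597, mR=-6760/5597; mL+mR=-300/193 → advance -1; mR−mL=-4820/5597 → turn -1·90°
n=1: pose=(6,-2,E); sL=100/89, sR=100/29; mL=1550/2581, mR=-5900/2581; mL+mR=-150/89 → advance -1; mR−mL=-7450/2581 → turn -1·90°
n=2: pose=(5,-2,S); sL=40/17, sR=40/29; mL=-820/493, mR=-920/493; mL+mR=-60/17 → advance -1; mR−mL=-100/493 → turn -1·90°
n=3: pose=(5,-1,W); sL=2, sR=25/29; mL=-91/58, mR=-83/58; mL+mR=-3 → advance -1; mR−mL=4/29 → turn +1·90°
n=4: pose=(6,-1,S); sL=200/101, sR=200/149; mL=-19700/15049, mR=-25000/15049; mL+mR=-300/101 → advance -1; mR−mL=-5300/15049 → turn -1·90°
n=5: pose=(6,0,W); sL=100/53, sR=4/5; mL=-394/265, mR=-356/265; mL+mR=-150/53 → advance -1; mR−mL=38/265 → turn +1·90°

0 200/193 40/29 -1940/5597 -6760/5597 6 -1 N
1 100/89 100/29 1550/2581 -5900/2581 6 -2 E
2 40/17 40/29 -820/493 -920/493 5 -2 S
3 2 25/29 -91/58 -83/58 5 -1 W
4 200/101 200/149 -19700/15049 -25000/15049 6 -1 S
5 100/53 4/5 -394/265 -356/265 6 0 W
final 7 0 S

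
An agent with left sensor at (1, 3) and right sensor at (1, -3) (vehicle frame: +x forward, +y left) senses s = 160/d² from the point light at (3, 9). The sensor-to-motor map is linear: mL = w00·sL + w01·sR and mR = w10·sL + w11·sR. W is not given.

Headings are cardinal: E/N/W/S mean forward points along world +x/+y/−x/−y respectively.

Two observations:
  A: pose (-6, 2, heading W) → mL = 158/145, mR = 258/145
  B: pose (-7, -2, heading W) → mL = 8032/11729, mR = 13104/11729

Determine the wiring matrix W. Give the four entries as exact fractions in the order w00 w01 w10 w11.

obs A: pose=(-6,2,W) → sL=4/5, sR=40/29, mL=158/145, mR=258/145
obs B: pose=(-7,-2,W) → sL=160/317, sR=32/37, mL=8032/11729, mR=13104/11729
sensor matrix S = [[4/5, 40/29], [160/317, 32/37]]; det S = -7296/1700705
solve [mL_A; mL_B] = S·[w00; w01] and [mR_A; mR_B] = S·[w10; w11]:
  w00 = 1/2, w01 = 1/2, w10 = 1/2, w11 = 1

1/2 1/2 1/2 1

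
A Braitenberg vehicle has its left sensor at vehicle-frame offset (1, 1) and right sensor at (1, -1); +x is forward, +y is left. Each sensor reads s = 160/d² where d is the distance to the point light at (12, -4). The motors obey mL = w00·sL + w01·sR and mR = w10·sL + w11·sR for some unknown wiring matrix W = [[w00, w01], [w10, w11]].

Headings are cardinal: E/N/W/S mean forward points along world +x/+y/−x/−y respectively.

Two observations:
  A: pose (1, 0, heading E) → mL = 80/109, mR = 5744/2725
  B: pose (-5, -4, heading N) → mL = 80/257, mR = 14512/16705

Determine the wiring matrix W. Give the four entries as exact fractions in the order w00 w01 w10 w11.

0 1/2 1/2 1

obs A: pose=(1,0,E) → sL=32/25, sR=160/109, mL=80/109, mR=5744/2725
obs B: pose=(-5,-4,N) → sL=32/65, sR=160/257, mL=80/257, mR=14512/16705
sensor matrix S = [[32/25, 160/109], [32/65, 160/257]]; det S = 135168/1820845
solve [mL_A; mL_B] = S·[w00; w01] and [mR_A; mR_B] = S·[w10; w11]:
  w00 = 0, w01 = 1/2, w10 = 1/2, w11 = 1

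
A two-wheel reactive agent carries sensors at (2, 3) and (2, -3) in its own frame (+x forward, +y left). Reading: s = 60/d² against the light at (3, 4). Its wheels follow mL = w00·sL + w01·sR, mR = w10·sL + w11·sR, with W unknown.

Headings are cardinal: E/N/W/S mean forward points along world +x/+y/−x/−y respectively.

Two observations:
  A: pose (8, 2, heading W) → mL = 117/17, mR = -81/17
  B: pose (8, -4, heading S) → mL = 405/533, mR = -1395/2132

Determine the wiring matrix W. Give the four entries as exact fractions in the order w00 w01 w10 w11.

obs A: pose=(8,2,W) → sL=30/17, sR=6, mL=117/17, mR=-81/17
obs B: pose=(8,-4,S) → sL=15/41, sR=15/26, mL=405/533, mR=-1395/2132
sensor matrix S = [[30/17, 6], [15/41, 15/26]]; det S = -10665/9061
solve [mL_A; mL_B] = S·[w00; w01] and [mR_A; mR_B] = S·[w10; w11]:
  w00 = 1/2, w01 = 1, w10 = -1, w11 = -1/2

1/2 1 -1 -1/2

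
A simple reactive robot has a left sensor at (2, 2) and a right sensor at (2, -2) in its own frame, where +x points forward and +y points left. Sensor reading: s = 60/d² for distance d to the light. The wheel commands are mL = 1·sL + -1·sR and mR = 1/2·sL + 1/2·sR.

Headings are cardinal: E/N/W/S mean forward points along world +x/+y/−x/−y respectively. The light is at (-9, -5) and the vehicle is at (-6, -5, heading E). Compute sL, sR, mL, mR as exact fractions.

left sensor world pos  = (-4, -3); dL² = 29
right sensor world pos = (-4, -7); dR² = 29
sL = 60/29 = 60/29
sR = 60/29 = 60/29
mL = 1·sL + -1·sR = 0
mR = 1/2·sL + 1/2·sR = 60/29

60/29 60/29 0 60/29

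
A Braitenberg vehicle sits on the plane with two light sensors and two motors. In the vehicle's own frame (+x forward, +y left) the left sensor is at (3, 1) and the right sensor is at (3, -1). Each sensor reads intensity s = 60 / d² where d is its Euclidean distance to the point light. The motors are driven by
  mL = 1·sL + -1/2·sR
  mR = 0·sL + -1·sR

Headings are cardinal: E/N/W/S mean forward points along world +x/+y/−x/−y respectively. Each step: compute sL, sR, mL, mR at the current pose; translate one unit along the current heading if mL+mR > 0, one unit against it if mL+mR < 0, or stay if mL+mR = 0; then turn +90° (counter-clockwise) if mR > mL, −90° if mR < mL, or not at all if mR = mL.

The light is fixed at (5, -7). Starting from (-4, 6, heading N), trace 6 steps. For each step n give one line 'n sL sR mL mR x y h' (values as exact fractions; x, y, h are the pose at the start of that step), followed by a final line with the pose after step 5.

0 15/89 3/16 213/2848 -3/16 -4 6 N
1 12/41 60/157 654/6437 -60/157 -4 5 E
2 10/27 30/101 605/2727 -30/101 -5 5 S
3 60/313 12/73 2502/22849 -12/73 -5 6 W
4 15/89 3/16 213/2848 -3/16 -4 6 N
5 12/41 60/157 654/6437 -60/157 -4 5 E
final -5 5 S

n=0: pose=(-4,6,N); sL=15/89, sR=3/16; mL=213/2848, mR=-3/16; mL+mR=-321/2848 → advance -1; mR−mL=-747/2848 → turn -1·90°
n=1: pose=(-4,5,E); sL=12/41, sR=60/157; mL=654/6437, mR=-60/157; mL+mR=-1806/6437 → advance -1; mR−mL=-3114/6437 → turn -1·90°
n=2: pose=(-5,5,S); sL=10/27, sR=30/101; mL=605/2727, mR=-30/101; mL+mR=-205/2727 → advance -1; mR−mL=-1415/2727 → turn -1·90°
n=3: pose=(-5,6,W); sL=60/313, sR=12/73; mL=2502/22849, mR=-12/73; mL+mR=-1254/22849 → advance -1; mR−mL=-6258/22849 → turn -1·90°
n=4: pose=(-4,6,N); sL=15/89, sR=3/16; mL=213/2848, mR=-3/16; mL+mR=-321/2848 → advance -1; mR−mL=-747/2848 → turn -1·90°
n=5: pose=(-4,5,E); sL=12/41, sR=60/157; mL=654/6437, mR=-60/157; mL+mR=-1806/6437 → advance -1; mR−mL=-3114/6437 → turn -1·90°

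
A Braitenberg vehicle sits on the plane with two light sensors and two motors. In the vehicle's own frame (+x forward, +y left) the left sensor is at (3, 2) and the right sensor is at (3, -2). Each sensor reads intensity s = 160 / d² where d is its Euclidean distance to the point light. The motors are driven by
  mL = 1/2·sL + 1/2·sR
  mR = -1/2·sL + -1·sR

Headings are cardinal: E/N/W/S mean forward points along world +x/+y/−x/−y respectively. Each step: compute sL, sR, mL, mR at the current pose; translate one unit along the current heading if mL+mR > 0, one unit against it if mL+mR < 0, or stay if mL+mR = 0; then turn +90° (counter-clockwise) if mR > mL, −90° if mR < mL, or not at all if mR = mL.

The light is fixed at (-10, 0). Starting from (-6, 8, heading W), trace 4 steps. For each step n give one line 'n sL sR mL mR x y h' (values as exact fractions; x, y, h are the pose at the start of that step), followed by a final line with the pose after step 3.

n=0: pose=(-6,8,W); sL=160/37, sR=160/101; mL=11040/3737, mR=-14000/3737; mL+mR=-80/101 → advance -1; mR−mL=-25040/3737 → turn -1·90°
n=1: pose=(-5,8,N); sL=16/13, sR=16/17; mL=240/221, mR=-344/221; mL+mR=-8/17 → advance -1; mR−mL=-584/221 → turn -1·90°
n=2: pose=(-5,7,E); sL=32/29, sR=160/89; mL=3744/2581, mR=-6064/2581; mL+mR=-80/89 → advance -1; mR−mL=-9808/2581 → turn -1·90°
n=3: pose=(-6,7,S); sL=40/13, sR=8; mL=72/13, mR=-124/13; mL+mR=-4 → advance -1; mR−mL=-196/13 → turn -1·90°

0 160/37 160/101 11040/3737 -14000/3737 -6 8 W
1 16/13 16/17 240/221 -344/221 -5 8 N
2 32/29 160/89 3744/2581 -6064/2581 -5 7 E
3 40/13 8 72/13 -124/13 -6 7 S
final -6 8 W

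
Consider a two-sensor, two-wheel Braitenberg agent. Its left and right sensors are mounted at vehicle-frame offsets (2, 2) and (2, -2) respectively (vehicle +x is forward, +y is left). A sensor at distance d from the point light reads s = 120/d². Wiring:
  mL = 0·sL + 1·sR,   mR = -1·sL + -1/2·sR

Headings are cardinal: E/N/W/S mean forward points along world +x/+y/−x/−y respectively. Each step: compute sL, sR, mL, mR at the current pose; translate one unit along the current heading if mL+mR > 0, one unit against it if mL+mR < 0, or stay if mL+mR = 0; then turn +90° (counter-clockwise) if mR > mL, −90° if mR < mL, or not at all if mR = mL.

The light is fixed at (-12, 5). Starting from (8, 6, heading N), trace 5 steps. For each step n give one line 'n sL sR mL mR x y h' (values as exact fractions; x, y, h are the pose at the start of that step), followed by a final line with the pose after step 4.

n=0: pose=(8,6,N); sL=40/111, sR=120/493; mL=120/493, mR=-26380/54723; mL+mR=-13060/54723 → advance -1; mR−mL=-39700/54723 → turn -1·90°
n=1: pose=(8,5,E); sL=15/61, sR=15/61; mL=15/61, mR=-45/122; mL+mR=-15/122 → advance -1; mR−mL=-75/122 → turn -1·90°
n=2: pose=(7,5,S); sL=24/89, sR=120/293; mL=120/293, mR=-12372/26077; mL+mR=-1692/26077 → advance -1; mR−mL=-23052/26077 → turn -1·90°
n=3: pose=(7,6,W); sL=12/29, sR=60/149; mL=60/149, mR=-2658/4321; mL+mR=-918/4321 → advance -1; mR−mL=-4398/4321 → turn -1·90°
n=4: pose=(8,6,N); sL=40/111, sR=120/493; mL=120/493, mR=-26380/54723; mL+mR=-13060/54723 → advance -1; mR−mL=-39700/54723 → turn -1·90°

0 40/111 120/493 120/493 -26380/54723 8 6 N
1 15/61 15/61 15/61 -45/122 8 5 E
2 24/89 120/293 120/293 -12372/26077 7 5 S
3 12/29 60/149 60/149 -2658/4321 7 6 W
4 40/111 120/493 120/493 -26380/54723 8 6 N
final 8 5 E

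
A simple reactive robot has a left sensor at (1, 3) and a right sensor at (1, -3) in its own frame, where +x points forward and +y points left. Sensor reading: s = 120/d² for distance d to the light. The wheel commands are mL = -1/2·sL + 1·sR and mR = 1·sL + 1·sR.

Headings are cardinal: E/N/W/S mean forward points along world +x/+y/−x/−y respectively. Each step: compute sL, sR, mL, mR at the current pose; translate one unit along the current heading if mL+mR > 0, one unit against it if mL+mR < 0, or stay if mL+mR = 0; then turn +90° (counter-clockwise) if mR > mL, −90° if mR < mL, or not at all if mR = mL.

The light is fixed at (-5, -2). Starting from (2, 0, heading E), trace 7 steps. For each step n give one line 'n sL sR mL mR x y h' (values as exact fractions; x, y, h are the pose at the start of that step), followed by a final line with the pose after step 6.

n=0: pose=(2,0,E); sL=120/89, sR=24/13; mL=1356/1157, mR=3696/1157; mL+mR=5052/1157 → advance +1; mR−mL=180/89 → turn +1·90°
n=1: pose=(3,0,N); sL=60/17, sR=12/13; mL=-186/221, mR=984/221; mL+mR=798/221 → advance +1; mR−mL=90/17 → turn +1·90°
n=2: pose=(3,1,W); sL=120/49, sR=24/17; mL=156/833, mR=3216/833; mL+mR=3372/833 → advance +1; mR−mL=180/49 → turn +1·90°
n=3: pose=(2,1,S); sL=15/13, sR=6; mL=141/26, mR=93/13; mL+mR=327/26 → advance +1; mR−mL=45/26 → turn +1·90°
n=4: pose=(2,0,E); sL=120/89, sR=24/13; mL=1356/1157, mR=3696/1157; mL+mR=5052/1157 → advance +1; mR−mL=180/89 → turn +1·90°
n=5: pose=(3,0,N); sL=60/17, sR=12/13; mL=-186/221, mR=984/221; mL+mR=798/221 → advance +1; mR−mL=90/17 → turn +1·90°
n=6: pose=(3,1,W); sL=120/49, sR=24/17; mL=156/833, mR=3216/833; mL+mR=3372/833 → advance +1; mR−mL=180/49 → turn +1·90°

0 120/89 24/13 1356/1157 3696/1157 2 0 E
1 60/17 12/13 -186/221 984/221 3 0 N
2 120/49 24/17 156/833 3216/833 3 1 W
3 15/13 6 141/26 93/13 2 1 S
4 120/89 24/13 1356/1157 3696/1157 2 0 E
5 60/17 12/13 -186/221 984/221 3 0 N
6 120/49 24/17 156/833 3216/833 3 1 W
final 2 1 S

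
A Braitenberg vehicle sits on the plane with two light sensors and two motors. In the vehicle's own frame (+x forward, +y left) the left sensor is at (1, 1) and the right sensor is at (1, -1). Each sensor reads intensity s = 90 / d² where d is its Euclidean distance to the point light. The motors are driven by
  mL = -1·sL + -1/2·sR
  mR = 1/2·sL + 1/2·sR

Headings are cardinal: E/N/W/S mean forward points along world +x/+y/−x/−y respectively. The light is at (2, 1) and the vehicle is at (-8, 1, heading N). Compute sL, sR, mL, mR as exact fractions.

45/61 45/41 -6435/5002 2295/2501

left sensor world pos  = (-9, 2); dL² = 122
right sensor world pos = (-7, 2); dR² = 82
sL = 90/122 = 45/61
sR = 90/82 = 45/41
mL = -1·sL + -1/2·sR = -6435/5002
mR = 1/2·sL + 1/2·sR = 2295/2501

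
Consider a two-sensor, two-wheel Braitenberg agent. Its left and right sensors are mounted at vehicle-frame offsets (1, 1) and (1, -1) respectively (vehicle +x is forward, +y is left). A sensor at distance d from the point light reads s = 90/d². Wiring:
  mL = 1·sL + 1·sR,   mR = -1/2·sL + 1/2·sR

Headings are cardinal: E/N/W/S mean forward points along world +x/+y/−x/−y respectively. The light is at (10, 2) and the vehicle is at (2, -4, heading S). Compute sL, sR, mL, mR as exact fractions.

left sensor world pos  = (3, -5); dL² = 98
right sensor world pos = (1, -5); dR² = 130
sL = 90/98 = 45/49
sR = 90/130 = 9/13
mL = 1·sL + 1·sR = 1026/637
mR = -1/2·sL + 1/2·sR = -72/637

45/49 9/13 1026/637 -72/637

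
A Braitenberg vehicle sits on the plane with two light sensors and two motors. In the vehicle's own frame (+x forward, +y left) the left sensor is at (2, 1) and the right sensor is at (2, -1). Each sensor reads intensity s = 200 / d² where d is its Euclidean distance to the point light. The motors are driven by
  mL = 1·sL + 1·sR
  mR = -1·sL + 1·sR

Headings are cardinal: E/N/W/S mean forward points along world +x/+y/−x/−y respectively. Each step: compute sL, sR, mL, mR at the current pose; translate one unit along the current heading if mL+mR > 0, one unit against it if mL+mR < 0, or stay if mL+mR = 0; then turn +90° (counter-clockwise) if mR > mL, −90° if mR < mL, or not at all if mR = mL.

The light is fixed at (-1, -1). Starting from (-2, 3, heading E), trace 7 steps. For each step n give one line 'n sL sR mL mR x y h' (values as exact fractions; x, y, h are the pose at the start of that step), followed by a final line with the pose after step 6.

n=0: pose=(-2,3,E); sL=100/13, sR=20; mL=360/13, mR=160/13; mL+mR=40 → advance +1; mR−mL=-200/13 → turn -1·90°
n=1: pose=(-1,3,S); sL=40, sR=40; mL=80, mR=0; mL+mR=80 → advance +1; mR−mL=-80 → turn -1·90°
n=2: pose=(-1,2,W); sL=25, sR=10; mL=35, mR=-15; mL+mR=20 → advance +1; mR−mL=-50 → turn -1·90°
n=3: pose=(-2,2,N); sL=200/29, sR=8; mL=432/29, mR=32/29; mL+mR=16 → advance +1; mR−mL=-400/29 → turn -1·90°
n=4: pose=(-2,3,E); sL=100/13, sR=20; mL=360/13, mR=160/13; mL+mR=40 → advance +1; mR−mL=-200/13 → turn -1·90°
n=5: pose=(-1,3,S); sL=40, sR=40; mL=80, mR=0; mL+mR=80 → advance +1; mR−mL=-80 → turn -1·90°
n=6: pose=(-1,2,W); sL=25, sR=10; mL=35, mR=-15; mL+mR=20 → advance +1; mR−mL=-50 → turn -1·90°

0 100/13 20 360/13 160/13 -2 3 E
1 40 40 80 0 -1 3 S
2 25 10 35 -15 -1 2 W
3 200/29 8 432/29 32/29 -2 2 N
4 100/13 20 360/13 160/13 -2 3 E
5 40 40 80 0 -1 3 S
6 25 10 35 -15 -1 2 W
final -2 2 N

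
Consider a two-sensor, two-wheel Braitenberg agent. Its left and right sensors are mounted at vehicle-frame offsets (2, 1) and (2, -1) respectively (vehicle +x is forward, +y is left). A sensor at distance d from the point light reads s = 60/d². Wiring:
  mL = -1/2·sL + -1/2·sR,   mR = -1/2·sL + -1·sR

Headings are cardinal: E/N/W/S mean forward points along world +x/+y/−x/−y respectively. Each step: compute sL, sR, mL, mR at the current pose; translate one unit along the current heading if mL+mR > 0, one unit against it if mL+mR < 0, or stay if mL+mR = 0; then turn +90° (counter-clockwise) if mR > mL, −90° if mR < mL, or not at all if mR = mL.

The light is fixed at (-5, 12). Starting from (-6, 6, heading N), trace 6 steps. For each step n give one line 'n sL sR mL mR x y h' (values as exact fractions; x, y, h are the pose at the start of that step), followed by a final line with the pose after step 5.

n=0: pose=(-6,6,N); sL=3, sR=15/4; mL=-27/8, mR=-21/4; mL+mR=-69/8 → advance -1; mR−mL=-15/8 → turn -1·90°
n=1: pose=(-6,5,E); sL=60/37, sR=12/13; mL=-612/481, mR=-834/481; mL+mR=-1446/481 → advance -1; mR−mL=-6/13 → turn -1·90°
n=2: pose=(-7,5,S); sL=30/41, sR=2/3; mL=-86/123, mR=-127/123; mL+mR=-71/41 → advance -1; mR−mL=-1/3 → turn -1·90°
n=3: pose=(-7,6,W); sL=12/13, sR=60/41; mL=-636/533, mR=-1026/533; mL+mR=-1662/533 → advance -1; mR−mL=-30/41 → turn -1·90°
n=4: pose=(-6,6,N); sL=3, sR=15/4; mL=-27/8, mR=-21/4; mL+mR=-69/8 → advance -1; mR−mL=-15/8 → turn -1·90°
n=5: pose=(-6,5,E); sL=60/37, sR=12/13; mL=-612/481, mR=-834/481; mL+mR=-1446/481 → advance -1; mR−mL=-6/13 → turn -1·90°

0 3 15/4 -27/8 -21/4 -6 6 N
1 60/37 12/13 -612/481 -834/481 -6 5 E
2 30/41 2/3 -86/123 -127/123 -7 5 S
3 12/13 60/41 -636/533 -1026/533 -7 6 W
4 3 15/4 -27/8 -21/4 -6 6 N
5 60/37 12/13 -612/481 -834/481 -6 5 E
final -7 5 S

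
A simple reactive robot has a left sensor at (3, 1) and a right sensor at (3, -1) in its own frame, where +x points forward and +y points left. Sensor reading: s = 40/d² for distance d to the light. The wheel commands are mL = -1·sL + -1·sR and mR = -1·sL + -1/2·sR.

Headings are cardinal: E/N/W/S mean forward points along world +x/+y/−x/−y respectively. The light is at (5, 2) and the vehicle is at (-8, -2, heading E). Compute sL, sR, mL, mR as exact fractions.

left sensor world pos  = (-5, -1); dL² = 109
right sensor world pos = (-5, -3); dR² = 125
sL = 40/109 = 40/109
sR = 40/125 = 8/25
mL = -1·sL + -1·sR = -1872/2725
mR = -1·sL + -1/2·sR = -1436/2725

40/109 8/25 -1872/2725 -1436/2725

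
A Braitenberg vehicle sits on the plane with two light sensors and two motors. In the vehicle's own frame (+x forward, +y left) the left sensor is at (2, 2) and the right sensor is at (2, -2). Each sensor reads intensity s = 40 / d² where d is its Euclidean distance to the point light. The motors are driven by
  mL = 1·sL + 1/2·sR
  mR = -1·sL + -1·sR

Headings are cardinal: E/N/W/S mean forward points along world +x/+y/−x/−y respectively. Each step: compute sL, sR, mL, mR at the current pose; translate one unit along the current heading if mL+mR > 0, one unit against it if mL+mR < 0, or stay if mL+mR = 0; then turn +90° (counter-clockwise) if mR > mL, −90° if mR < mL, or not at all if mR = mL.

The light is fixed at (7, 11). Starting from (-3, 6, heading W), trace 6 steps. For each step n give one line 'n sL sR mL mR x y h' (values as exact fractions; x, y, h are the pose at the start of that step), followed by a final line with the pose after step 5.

0 40/193 40/153 9980/29529 -13840/29529 -3 6 W
1 4/13 20/29 246/377 -376/377 -2 6 N
2 8/13 40/113 1164/1469 -1424/1469 -2 5 E
3 5/16 5/26 85/208 -105/208 -3 5 S
4 40/193 40/153 9980/29529 -13840/29529 -3 6 W
5 4/13 20/29 246/377 -376/377 -2 6 N
final -2 5 E

n=0: pose=(-3,6,W); sL=40/193, sR=40/153; mL=9980/29529, mR=-13840/29529; mL+mR=-20/153 → advance -1; mR−mL=-7940/9843 → turn -1·90°
n=1: pose=(-2,6,N); sL=4/13, sR=20/29; mL=246/377, mR=-376/377; mL+mR=-10/29 → advance -1; mR−mL=-622/377 → turn -1·90°
n=2: pose=(-2,5,E); sL=8/13, sR=40/113; mL=1164/1469, mR=-1424/1469; mL+mR=-20/113 → advance -1; mR−mL=-2588/1469 → turn -1·90°
n=3: pose=(-3,5,S); sL=5/16, sR=5/26; mL=85/208, mR=-105/208; mL+mR=-5/52 → advance -1; mR−mL=-95/104 → turn -1·90°
n=4: pose=(-3,6,W); sL=40/193, sR=40/153; mL=9980/29529, mR=-13840/29529; mL+mR=-20/153 → advance -1; mR−mL=-7940/9843 → turn -1·90°
n=5: pose=(-2,6,N); sL=4/13, sR=20/29; mL=246/377, mR=-376/377; mL+mR=-10/29 → advance -1; mR−mL=-622/377 → turn -1·90°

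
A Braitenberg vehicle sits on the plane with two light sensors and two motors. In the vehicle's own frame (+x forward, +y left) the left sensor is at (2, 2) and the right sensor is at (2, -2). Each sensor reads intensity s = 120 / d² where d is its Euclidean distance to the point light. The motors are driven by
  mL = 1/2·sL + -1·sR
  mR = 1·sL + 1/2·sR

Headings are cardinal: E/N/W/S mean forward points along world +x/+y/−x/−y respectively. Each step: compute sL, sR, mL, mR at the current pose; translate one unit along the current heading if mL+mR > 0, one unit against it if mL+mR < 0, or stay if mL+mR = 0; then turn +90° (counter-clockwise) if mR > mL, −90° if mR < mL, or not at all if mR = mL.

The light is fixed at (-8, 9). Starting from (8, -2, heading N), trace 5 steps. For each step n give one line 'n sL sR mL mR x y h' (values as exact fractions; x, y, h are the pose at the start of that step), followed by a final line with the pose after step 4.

n=0: pose=(8,-2,N); sL=120/277, sR=8/27; mL=-596/7479, mR=4348/7479; mL+mR=3752/7479 → advance +1; mR−mL=1648/2493 → turn +1·90°
n=1: pose=(8,-1,W); sL=6/17, sR=6/13; mL=-63/221, mR=129/221; mL+mR=66/221 → advance +1; mR−mL=192/221 → turn +1·90°
n=2: pose=(7,-1,S); sL=120/433, sR=120/313; mL=-33180/135529, mR=63540/135529; mL+mR=30360/135529 → advance +1; mR−mL=96720/135529 → turn +1·90°
n=3: pose=(7,-2,E); sL=12/37, sR=60/229; mL=-846/8473, mR=3858/8473; mL+mR=3012/8473 → advance +1; mR−mL=4704/8473 → turn +1·90°
n=4: pose=(8,-2,N); sL=120/277, sR=8/27; mL=-596/7479, mR=4348/7479; mL+mR=3752/7479 → advance +1; mR−mL=1648/2493 → turn +1·90°

0 120/277 8/27 -596/7479 4348/7479 8 -2 N
1 6/17 6/13 -63/221 129/221 8 -1 W
2 120/433 120/313 -33180/135529 63540/135529 7 -1 S
3 12/37 60/229 -846/8473 3858/8473 7 -2 E
4 120/277 8/27 -596/7479 4348/7479 8 -2 N
final 8 -1 W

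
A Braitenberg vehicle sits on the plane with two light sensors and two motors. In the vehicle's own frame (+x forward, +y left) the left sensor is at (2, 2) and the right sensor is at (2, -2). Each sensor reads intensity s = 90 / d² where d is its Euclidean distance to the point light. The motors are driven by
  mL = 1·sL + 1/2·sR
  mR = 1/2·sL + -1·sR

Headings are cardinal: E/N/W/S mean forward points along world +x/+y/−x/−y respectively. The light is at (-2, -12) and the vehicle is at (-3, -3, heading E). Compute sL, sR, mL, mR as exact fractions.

left sensor world pos  = (-1, -1); dL² = 122
right sensor world pos = (-1, -5); dR² = 50
sL = 90/122 = 45/61
sR = 90/50 = 9/5
mL = 1·sL + 1/2·sR = 999/610
mR = 1/2·sL + -1·sR = -873/610

45/61 9/5 999/610 -873/610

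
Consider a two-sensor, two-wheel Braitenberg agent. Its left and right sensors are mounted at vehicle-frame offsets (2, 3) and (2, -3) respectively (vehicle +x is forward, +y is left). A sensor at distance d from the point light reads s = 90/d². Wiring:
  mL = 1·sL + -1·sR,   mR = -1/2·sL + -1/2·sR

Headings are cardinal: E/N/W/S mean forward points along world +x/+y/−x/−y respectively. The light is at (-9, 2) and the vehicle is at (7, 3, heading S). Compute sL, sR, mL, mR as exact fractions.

45/181 9/17 -864/3077 -1197/3077

left sensor world pos  = (10, 1); dL² = 362
right sensor world pos = (4, 1); dR² = 170
sL = 90/362 = 45/181
sR = 90/170 = 9/17
mL = 1·sL + -1·sR = -864/3077
mR = -1/2·sL + -1/2·sR = -1197/3077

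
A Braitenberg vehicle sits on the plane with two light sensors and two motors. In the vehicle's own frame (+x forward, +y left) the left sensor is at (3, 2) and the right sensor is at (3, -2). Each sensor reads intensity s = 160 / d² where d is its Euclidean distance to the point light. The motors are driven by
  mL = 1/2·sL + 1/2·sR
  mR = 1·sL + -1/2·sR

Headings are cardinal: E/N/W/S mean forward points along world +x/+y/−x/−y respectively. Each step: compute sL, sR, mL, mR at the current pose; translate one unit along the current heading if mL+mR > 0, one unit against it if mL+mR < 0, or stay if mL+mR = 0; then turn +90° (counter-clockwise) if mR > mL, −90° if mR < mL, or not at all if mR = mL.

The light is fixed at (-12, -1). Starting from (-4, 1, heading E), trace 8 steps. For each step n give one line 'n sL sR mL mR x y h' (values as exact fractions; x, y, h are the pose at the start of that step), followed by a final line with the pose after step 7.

n=0: pose=(-4,1,E); sL=160/137, sR=160/121; mL=20640/16577, mR=8400/16577; mL+mR=240/137 → advance +1; mR−mL=-12240/16577 → turn -1·90°
n=1: pose=(-3,1,S); sL=80/61, sR=16/5; mL=688/305, mR=-88/305; mL+mR=120/61 → advance +1; mR−mL=-776/305 → turn -1·90°
n=2: pose=(-3,0,W); sL=160/37, sR=32/9; mL=1312/333, mR=848/333; mL+mR=240/37 → advance +1; mR−mL=-464/333 → turn -1·90°
n=3: pose=(-4,0,N); sL=40/13, sR=40/29; mL=840/377, mR=900/377; mL+mR=60/13 → advance +1; mR−mL=60/377 → turn +1·90°
n=4: pose=(-4,1,W); sL=32/5, sR=160/41; mL=1056/205, mR=912/205; mL+mR=48/5 → advance +1; mR−mL=-144/205 → turn -1·90°
n=5: pose=(-5,1,N); sL=16/5, sR=80/53; mL=624/265, mR=648/265; mL+mR=24/5 → advance +1; mR−mL=24/265 → turn +1·90°
n=6: pose=(-5,2,W); sL=160/17, sR=160/41; mL=4640/697, mR=5200/697; mL+mR=240/17 → advance +1; mR−mL=560/697 → turn +1·90°
n=7: pose=(-6,2,S); sL=5/2, sR=10; mL=25/4, mR=-5/2; mL+mR=15/4 → advance +1; mR−mL=-35/4 → turn -1·90°

0 160/137 160/121 20640/16577 8400/16577 -4 1 E
1 80/61 16/5 688/305 -88/305 -3 1 S
2 160/37 32/9 1312/333 848/333 -3 0 W
3 40/13 40/29 840/377 900/377 -4 0 N
4 32/5 160/41 1056/205 912/205 -4 1 W
5 16/5 80/53 624/265 648/265 -5 1 N
6 160/17 160/41 4640/697 5200/697 -5 2 W
7 5/2 10 25/4 -5/2 -6 2 S
final -6 1 W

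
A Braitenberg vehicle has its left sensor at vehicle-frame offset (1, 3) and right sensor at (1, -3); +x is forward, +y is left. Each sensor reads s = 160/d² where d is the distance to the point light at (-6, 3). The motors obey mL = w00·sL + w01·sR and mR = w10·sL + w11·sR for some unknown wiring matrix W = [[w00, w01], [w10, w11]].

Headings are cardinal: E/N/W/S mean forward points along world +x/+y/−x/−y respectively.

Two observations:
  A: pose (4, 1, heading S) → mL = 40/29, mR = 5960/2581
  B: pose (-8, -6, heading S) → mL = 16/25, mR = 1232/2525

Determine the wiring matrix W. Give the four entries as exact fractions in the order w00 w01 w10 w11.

0 1/2 -1/2 1

obs A: pose=(4,1,S) → sL=80/89, sR=80/29, mL=40/29, mR=5960/2581
obs B: pose=(-8,-6,S) → sL=160/101, sR=32/25, mL=16/25, mR=1232/2525
sensor matrix S = [[80/89, 80/29], [160/101, 32/25]]; det S = -4196352/1303405
solve [mL_A; mL_B] = S·[w00; w01] and [mR_A; mR_B] = S·[w10; w11]:
  w00 = 0, w01 = 1/2, w10 = -1/2, w11 = 1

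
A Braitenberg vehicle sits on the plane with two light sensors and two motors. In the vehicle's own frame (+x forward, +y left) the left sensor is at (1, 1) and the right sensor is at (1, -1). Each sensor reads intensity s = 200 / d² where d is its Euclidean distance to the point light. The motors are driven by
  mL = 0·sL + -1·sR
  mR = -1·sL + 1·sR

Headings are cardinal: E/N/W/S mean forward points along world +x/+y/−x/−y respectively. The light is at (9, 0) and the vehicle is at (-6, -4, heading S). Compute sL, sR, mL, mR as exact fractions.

200/221 200/281 -200/281 -12000/62101

left sensor world pos  = (-5, -5); dL² = 221
right sensor world pos = (-7, -5); dR² = 281
sL = 200/221 = 200/221
sR = 200/281 = 200/281
mL = 0·sL + -1·sR = -200/281
mR = -1·sL + 1·sR = -12000/62101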